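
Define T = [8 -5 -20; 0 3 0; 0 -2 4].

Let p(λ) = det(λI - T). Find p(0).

-96

p(0) = det(0·I − T) = det(−T) = (−1)^3·det(T).
det(T) = 96, so p(0) = -96.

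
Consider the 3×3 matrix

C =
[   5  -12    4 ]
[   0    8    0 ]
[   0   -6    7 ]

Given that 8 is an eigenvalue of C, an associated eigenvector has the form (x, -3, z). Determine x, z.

We need (C - 8I)v = 0.
C - 8I = [[-3, -12, 4], [0, 0, 0], [0, -6, -1]].
Row 1: (-3)·x + (-12)·-3 + (4)·z = 0
Row 2: (0)·x + (0)·-3 + (0)·z = 0
Row 3: (0)·x + (-6)·-3 + (-1)·z = 0
Solving gives x = 36, z = 18.
Check: C·(36, -3, 18) = (288, -24, 144) = 8·(36, -3, 18).

36, 18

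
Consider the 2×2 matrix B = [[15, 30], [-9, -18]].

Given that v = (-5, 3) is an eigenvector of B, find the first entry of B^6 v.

First find the eigenvalue: Bv = (15, -9) = -3·(-5, 3), so λ = -3.
Then B^6 v = λ^6·v = (-3)^6·(-5, 3) = 729·(-5, 3) = (-3645, 2187).

-3645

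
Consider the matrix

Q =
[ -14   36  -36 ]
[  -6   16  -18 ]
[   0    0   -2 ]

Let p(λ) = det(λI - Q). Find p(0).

p(0) = det(0·I − Q) = det(−Q) = (−1)^3·det(Q).
det(Q) = 16, so p(0) = -16.

-16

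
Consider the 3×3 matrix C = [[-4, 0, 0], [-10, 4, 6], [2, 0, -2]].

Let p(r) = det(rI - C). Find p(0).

-32

p(0) = det(0·I − C) = det(−C) = (−1)^3·det(C).
det(C) = 32, so p(0) = -32.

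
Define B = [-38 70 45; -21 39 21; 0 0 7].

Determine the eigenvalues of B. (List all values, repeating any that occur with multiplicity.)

-3, 4, 7

Compute the characteristic polynomial p(lambda) = det(lambda·I - B).
Cofactor expansion gives p(lambda) = lambda^3 - 8·lambda^2 - 5·lambda + 84.
Rational-root test: lambda = -3 gives p(-3) = 0.
Dividing by (lambda + 3) leaves lambda^2 - 11·lambda + 28.
The quadratic factors as (lambda - 4)·(lambda - 7).
Eigenvalues: -3, 4, 7.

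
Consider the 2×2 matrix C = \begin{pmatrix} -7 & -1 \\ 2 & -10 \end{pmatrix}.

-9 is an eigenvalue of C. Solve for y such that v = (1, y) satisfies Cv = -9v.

We need (C + 9I)v = 0.
C + 9I = [[2, -1], [2, -1]].
Row 1: (2)·1 + (-1)·y = 0
Row 2: (2)·1 + (-1)·y = 0
Solving gives y = 2.
Check: C·(1, 2) = (-9, -18) = -9·(1, 2).

2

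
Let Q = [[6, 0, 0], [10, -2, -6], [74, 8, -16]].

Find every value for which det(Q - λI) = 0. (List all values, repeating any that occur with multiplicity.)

-10, -8, 6

The characteristic polynomial is p(λ) = det(λI - Q).
Expanding along the first row, p(λ) = λ^3 + 12λ^2 - 28λ - 480.
Since p(-10) = 0, λ = -10 is a root.
Factor out (λ + 10): p(λ) = (λ + 10)·(λ^2 + 2λ - 48).
The quadratic factors as (λ + 8)·(λ - 6).
Eigenvalues: -10, -8, 6.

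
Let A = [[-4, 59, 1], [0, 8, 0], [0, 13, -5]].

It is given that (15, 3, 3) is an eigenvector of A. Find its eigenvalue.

8

Compute Av: A·(15, 3, 3) = (120, 24, 24).
Since Av = λv, compare component 1: 120 = λ·15, so λ = 8.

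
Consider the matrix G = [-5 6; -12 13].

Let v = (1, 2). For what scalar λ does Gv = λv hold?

Compute Gv: G·(1, 2) = (7, 14).
Since Gv = λv, compare component 1: 7 = λ·1, so λ = 7.

7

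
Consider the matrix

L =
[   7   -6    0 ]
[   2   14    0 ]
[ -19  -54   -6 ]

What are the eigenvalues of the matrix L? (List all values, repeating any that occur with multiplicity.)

Compute the characteristic polynomial p(r) = det(rI - L).
Expanding the 3×3 determinant: p(r) = r^3 - 15r^2 - 16r + 660.
Try r = -6: p(-6) = 0, so -6 is a root.
Dividing by (r + 6) leaves r^2 - 21r + 110.
The quadratic factors as (r - 10)·(r - 11).
Eigenvalues: -6, 10, 11.

-6, 10, 11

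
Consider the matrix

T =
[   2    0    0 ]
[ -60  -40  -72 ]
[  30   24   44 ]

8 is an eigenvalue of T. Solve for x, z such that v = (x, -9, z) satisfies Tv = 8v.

0, 6

We need (T - 8I)v = 0.
T - 8I = [[-6, 0, 0], [-60, -48, -72], [30, 24, 36]].
Row 1: (-6)·x + (0)·-9 + (0)·z = 0
Row 2: (-60)·x + (-48)·-9 + (-72)·z = 0
Row 3: (30)·x + (24)·-9 + (36)·z = 0
Solving gives x = 0, z = 6.
Check: T·(0, -9, 6) = (0, -72, 48) = 8·(0, -9, 6).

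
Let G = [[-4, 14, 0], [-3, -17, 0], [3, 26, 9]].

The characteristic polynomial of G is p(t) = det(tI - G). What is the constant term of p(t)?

p(t) = t^3 + 12t^2 - 79t - 990.
The constant term is -990.

-990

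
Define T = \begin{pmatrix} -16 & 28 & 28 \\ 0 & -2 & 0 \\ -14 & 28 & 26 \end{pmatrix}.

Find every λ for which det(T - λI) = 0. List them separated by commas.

Set up det(λI - T) = 0.
Expanding the 3×3 determinant: p(λ) = λ^3 - 8λ^2 - 44λ - 48.
Try λ = 12: p(12) = 0, so 12 is a root.
Dividing by (λ - 12) leaves λ^2 + 4λ + 4.
The quadratic factor is (λ + 2)^2.
Eigenvalues: -2, -2, 12.

-2, -2, 12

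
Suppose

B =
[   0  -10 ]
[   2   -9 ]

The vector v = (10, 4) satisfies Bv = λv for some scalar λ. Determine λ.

-4

Compute Bv: B·(10, 4) = (-40, -16).
Since Bv = λv, compare component 1: -40 = λ·10, so λ = -4.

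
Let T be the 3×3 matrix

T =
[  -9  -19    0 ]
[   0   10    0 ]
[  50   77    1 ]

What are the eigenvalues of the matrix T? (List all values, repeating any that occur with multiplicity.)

-9, 1, 10

Set up det(μI - T) = 0.
Expanding along the first row, p(μ) = μ^3 - 2μ^2 - 89μ + 90.
Rational-root test: μ = 1 gives p(1) = 0.
Factor out (μ - 1): p(μ) = (μ - 1)·(μ^2 - μ - 90).
The quadratic factors as (μ + 9)·(μ - 10).
Eigenvalues: -9, 1, 10.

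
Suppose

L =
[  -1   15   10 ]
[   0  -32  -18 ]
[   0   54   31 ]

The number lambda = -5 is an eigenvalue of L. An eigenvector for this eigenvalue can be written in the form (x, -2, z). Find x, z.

0, 3

We need (L + 5I)v = 0.
L + 5I = [[4, 15, 10], [0, -27, -18], [0, 54, 36]].
Row 1: (4)·x + (15)·-2 + (10)·z = 0
Row 2: (0)·x + (-27)·-2 + (-18)·z = 0
Row 3: (0)·x + (54)·-2 + (36)·z = 0
Solving gives x = 0, z = 3.
Check: L·(0, -2, 3) = (0, 10, -15) = -5·(0, -2, 3).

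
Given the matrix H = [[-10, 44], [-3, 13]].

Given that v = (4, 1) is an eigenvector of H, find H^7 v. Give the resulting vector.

First find the eigenvalue: Hv = (4, 1) = 1·(4, 1), so λ = 1.
Then H^7 v = λ^7·v = 1^7·(4, 1) = 1·(4, 1) = (4, 1).

(4, 1)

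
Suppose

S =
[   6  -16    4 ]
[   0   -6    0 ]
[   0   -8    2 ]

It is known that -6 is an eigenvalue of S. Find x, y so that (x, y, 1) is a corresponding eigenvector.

1, 1

We need (S + 6I)v = 0.
S + 6I = [[12, -16, 4], [0, 0, 0], [0, -8, 8]].
Row 1: (12)·x + (-16)·y + (4)·1 = 0
Row 2: (0)·x + (0)·y + (0)·1 = 0
Row 3: (0)·x + (-8)·y + (8)·1 = 0
Solving gives x = 1, y = 1.
Check: S·(1, 1, 1) = (-6, -6, -6) = -6·(1, 1, 1).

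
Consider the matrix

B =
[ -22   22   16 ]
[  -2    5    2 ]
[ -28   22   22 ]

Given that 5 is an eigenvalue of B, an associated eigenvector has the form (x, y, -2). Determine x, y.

We need (B - 5I)v = 0.
B - 5I = [[-27, 22, 16], [-2, 0, 2], [-28, 22, 17]].
Row 1: (-27)·x + (22)·y + (16)·-2 = 0
Row 2: (-2)·x + (0)·y + (2)·-2 = 0
Row 3: (-28)·x + (22)·y + (17)·-2 = 0
Solving gives x = -2, y = -1.
Check: B·(-2, -1, -2) = (-10, -5, -10) = 5·(-2, -1, -2).

-2, -1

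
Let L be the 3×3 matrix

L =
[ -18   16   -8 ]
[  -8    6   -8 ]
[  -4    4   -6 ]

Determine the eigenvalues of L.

The characteristic polynomial is p(lambda) = det(lambda·I - L).
Expanding the 3×3 determinant: p(lambda) = lambda^3 + 18·lambda^2 + 92·lambda + 120.
Rational-root test: lambda = -2 gives p(-2) = 0.
Dividing by (lambda + 2) leaves lambda^2 + 16·lambda + 60.
The quadratic factors as (lambda + 10)·(lambda + 6).
Eigenvalues: -10, -6, -2.

-10, -6, -2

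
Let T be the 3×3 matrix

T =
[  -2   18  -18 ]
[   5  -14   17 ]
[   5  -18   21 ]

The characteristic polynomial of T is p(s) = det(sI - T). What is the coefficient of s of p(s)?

p(s) = s^3 - 5s^2 - 2s + 24.
The coefficient of s is -2.

-2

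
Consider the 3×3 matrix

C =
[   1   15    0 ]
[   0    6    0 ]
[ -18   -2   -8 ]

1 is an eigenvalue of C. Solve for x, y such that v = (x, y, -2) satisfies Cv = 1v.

We need (C - 1I)v = 0.
C - 1I = [[0, 15, 0], [0, 5, 0], [-18, -2, -9]].
Row 1: (0)·x + (15)·y + (0)·-2 = 0
Row 2: (0)·x + (5)·y + (0)·-2 = 0
Row 3: (-18)·x + (-2)·y + (-9)·-2 = 0
Solving gives x = 1, y = 0.
Check: C·(1, 0, -2) = (1, 0, -2) = 1·(1, 0, -2).

1, 0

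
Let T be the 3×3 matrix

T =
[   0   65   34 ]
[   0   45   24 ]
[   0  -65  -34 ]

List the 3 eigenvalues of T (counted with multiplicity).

Set up det(tI - T) = 0.
Expanding the 3×3 determinant: p(t) = t^3 - 11t^2 + 30t.
Rational-root test: t = 5 gives p(5) = 0.
Dividing by (t - 5) leaves t^2 - 6t.
The quadratic factors as t·(t - 6).
Eigenvalues: 0, 5, 6.

0, 5, 6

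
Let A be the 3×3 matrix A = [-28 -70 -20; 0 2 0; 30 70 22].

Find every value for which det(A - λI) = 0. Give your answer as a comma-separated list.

Set up det(μI - A) = 0.
Cofactor expansion gives p(μ) = μ^3 + 4μ^2 - 28μ + 32.
Rational-root test: μ = 2 gives p(2) = 0.
Dividing by (μ - 2) leaves μ^2 + 6μ - 16.
The quadratic factors as (μ + 8)·(μ - 2).
Eigenvalues: -8, 2, 2.

-8, 2, 2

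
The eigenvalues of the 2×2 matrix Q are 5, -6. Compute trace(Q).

trace(Q) is the sum of the eigenvalues: (5) + (-6) = -1.

-1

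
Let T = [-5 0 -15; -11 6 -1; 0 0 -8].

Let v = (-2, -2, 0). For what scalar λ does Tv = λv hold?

-5

Compute Tv: T·(-2, -2, 0) = (10, 10, 0).
Since Tv = λv, compare component 1: 10 = λ·-2, so λ = -5.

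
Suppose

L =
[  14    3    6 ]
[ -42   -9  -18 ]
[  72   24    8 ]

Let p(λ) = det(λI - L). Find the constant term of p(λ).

p(λ) = λ^3 - 13λ^2 + 40λ.
The constant term is 0.

0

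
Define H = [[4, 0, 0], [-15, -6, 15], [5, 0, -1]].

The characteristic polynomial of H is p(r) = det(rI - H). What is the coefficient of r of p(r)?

-22

p(r) = r^3 + 3r^2 - 22r - 24.
The coefficient of r is -22.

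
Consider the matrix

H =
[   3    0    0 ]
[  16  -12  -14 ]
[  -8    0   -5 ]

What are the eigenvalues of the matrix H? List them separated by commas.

Set up det(sI - H) = 0.
Expanding the 3×3 determinant: p(s) = s^3 + 14s^2 + 9s - 180.
Try s = -5: p(-5) = 0, so -5 is a root.
Factor out (s + 5): p(s) = (s + 5)·(s^2 + 9s - 36).
The quadratic factors as (s + 12)·(s - 3).
Eigenvalues: -12, -5, 3.

-12, -5, 3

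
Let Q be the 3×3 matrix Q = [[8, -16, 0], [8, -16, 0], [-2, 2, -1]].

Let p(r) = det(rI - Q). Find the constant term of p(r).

0

p(r) = r^3 + 9r^2 + 8r.
The constant term is 0.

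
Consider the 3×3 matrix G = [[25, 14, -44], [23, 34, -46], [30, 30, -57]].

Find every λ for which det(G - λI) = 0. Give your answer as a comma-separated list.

-12, 3, 11

Set up det(λI - G) = 0.
Expanding along the first row, p(λ) = λ^3 - 2λ^2 - 135λ + 396.
Try λ = -12: p(-12) = 0, so -12 is a root.
Dividing by (λ + 12) leaves λ^2 - 14λ + 33.
The quadratic factors as (λ - 3)·(λ - 11).
Eigenvalues: -12, 3, 11.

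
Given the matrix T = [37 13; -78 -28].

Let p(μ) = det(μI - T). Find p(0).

-22

p(0) = det(0·I − T) = det(−T) = (−1)^2·det(T).
det(T) = -22, so p(0) = -22.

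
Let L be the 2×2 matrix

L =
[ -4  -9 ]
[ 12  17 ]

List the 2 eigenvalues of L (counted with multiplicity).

det(L - rI) = (-4 - r)(17 - r) - (-9)·(12) = r^2 - 13r + 40.
This factors as (r - 5)·(r - 8) = 0.
Eigenvalues: 5, 8.

5, 8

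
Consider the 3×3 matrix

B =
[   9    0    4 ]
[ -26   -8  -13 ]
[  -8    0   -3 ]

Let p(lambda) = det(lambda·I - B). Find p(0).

40

p(0) = det(0·I − B) = det(−B) = (−1)^3·det(B).
det(B) = -40, so p(0) = 40.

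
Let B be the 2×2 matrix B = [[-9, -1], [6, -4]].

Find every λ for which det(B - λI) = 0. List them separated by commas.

-7, -6

det(B - rI) = (-9 - r)(-4 - r) - (-1)·(6) = r^2 + 13r + 42.
This factors as (r + 7)·(r + 6) = 0.
Eigenvalues: -7, -6.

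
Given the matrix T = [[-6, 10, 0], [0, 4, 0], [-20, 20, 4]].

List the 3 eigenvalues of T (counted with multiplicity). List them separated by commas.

-6, 4, 4

Set up det(λI - T) = 0.
Cofactor expansion gives p(λ) = λ^3 - 2λ^2 - 32λ + 96.
Try λ = 4: p(4) = 0, so 4 is a root.
Dividing by (λ - 4) leaves λ^2 + 2λ - 24.
The quadratic factors as (λ + 6)·(λ - 4).
Eigenvalues: -6, 4, 4.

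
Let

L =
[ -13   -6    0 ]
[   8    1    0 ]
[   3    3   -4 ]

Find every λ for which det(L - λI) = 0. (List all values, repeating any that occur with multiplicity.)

Compute the characteristic polynomial p(t) = det(tI - L).
Expanding along the first row, p(t) = t^3 + 16t^2 + 83t + 140.
Since p(-4) = 0, t = -4 is a root.
Dividing by (t + 4) leaves t^2 + 12t + 35.
The quadratic factors as (t + 7)·(t + 5).
Eigenvalues: -7, -5, -4.

-7, -5, -4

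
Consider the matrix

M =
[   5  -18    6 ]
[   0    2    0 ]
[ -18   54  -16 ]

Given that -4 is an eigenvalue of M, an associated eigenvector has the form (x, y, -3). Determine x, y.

2, 0

We need (M + 4I)v = 0.
M + 4I = [[9, -18, 6], [0, 6, 0], [-18, 54, -12]].
Row 1: (9)·x + (-18)·y + (6)·-3 = 0
Row 2: (0)·x + (6)·y + (0)·-3 = 0
Row 3: (-18)·x + (54)·y + (-12)·-3 = 0
Solving gives x = 2, y = 0.
Check: M·(2, 0, -3) = (-8, 0, 12) = -4·(2, 0, -3).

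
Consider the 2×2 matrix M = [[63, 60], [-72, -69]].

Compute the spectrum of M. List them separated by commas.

det(M - λI) = (63 - λ)(-69 - λ) - (60)·(-72) = λ^2 + 6λ - 27.
This factors as (λ + 9)·(λ - 3) = 0.
Eigenvalues: -9, 3.

-9, 3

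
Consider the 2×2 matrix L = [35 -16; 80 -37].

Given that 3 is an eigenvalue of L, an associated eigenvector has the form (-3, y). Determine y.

-6

We need (L - 3I)v = 0.
L - 3I = [[32, -16], [80, -40]].
Row 1: (32)·-3 + (-16)·y = 0
Row 2: (80)·-3 + (-40)·y = 0
Solving gives y = -6.
Check: L·(-3, -6) = (-9, -18) = 3·(-3, -6).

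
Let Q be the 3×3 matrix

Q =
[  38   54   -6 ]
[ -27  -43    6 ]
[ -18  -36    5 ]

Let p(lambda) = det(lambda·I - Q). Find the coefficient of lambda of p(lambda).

p(lambda) = lambda^3 - 93·lambda - 308.
The coefficient of lambda is -93.

-93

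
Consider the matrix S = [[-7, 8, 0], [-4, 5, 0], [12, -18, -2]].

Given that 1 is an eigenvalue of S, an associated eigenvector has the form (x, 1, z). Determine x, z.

We need (S - 1I)v = 0.
S - 1I = [[-8, 8, 0], [-4, 4, 0], [12, -18, -3]].
Row 1: (-8)·x + (8)·1 + (0)·z = 0
Row 2: (-4)·x + (4)·1 + (0)·z = 0
Row 3: (12)·x + (-18)·1 + (-3)·z = 0
Solving gives x = 1, z = -2.
Check: S·(1, 1, -2) = (1, 1, -2) = 1·(1, 1, -2).

1, -2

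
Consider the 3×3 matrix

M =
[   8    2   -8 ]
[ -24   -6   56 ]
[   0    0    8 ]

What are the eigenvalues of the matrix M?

Compute the characteristic polynomial p(μ) = det(μI - M).
Cofactor expansion gives p(μ) = μ^3 - 10μ^2 + 16μ.
Rational-root test: μ = 0 gives p(0) = 0.
Dividing by μ leaves μ^2 - 10μ + 16.
The quadratic factors as (μ - 2)·(μ - 8).
Eigenvalues: 0, 2, 8.

0, 2, 8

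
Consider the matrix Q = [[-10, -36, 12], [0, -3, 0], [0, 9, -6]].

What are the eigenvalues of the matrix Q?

Compute the characteristic polynomial p(t) = det(tI - Q).
Expanding the 3×3 determinant: p(t) = t^3 + 19t^2 + 108t + 180.
Try t = -3: p(-3) = 0, so -3 is a root.
Dividing by (t + 3) leaves t^2 + 16t + 60.
The quadratic factors as (t + 10)·(t + 6).
Eigenvalues: -10, -6, -3.

-10, -6, -3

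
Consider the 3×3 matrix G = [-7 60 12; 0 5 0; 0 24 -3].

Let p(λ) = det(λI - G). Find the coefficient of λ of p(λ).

-29

p(λ) = λ^3 + 5λ^2 - 29λ - 105.
The coefficient of λ is -29.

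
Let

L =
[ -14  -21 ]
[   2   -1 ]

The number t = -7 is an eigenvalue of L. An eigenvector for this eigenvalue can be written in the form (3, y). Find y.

We need (L + 7I)v = 0.
L + 7I = [[-7, -21], [2, 6]].
Row 1: (-7)·3 + (-21)·y = 0
Row 2: (2)·3 + (6)·y = 0
Solving gives y = -1.
Check: L·(3, -1) = (-21, 7) = -7·(3, -1).

-1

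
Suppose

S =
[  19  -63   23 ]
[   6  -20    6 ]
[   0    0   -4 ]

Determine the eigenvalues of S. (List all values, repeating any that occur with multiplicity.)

Compute the characteristic polynomial p(r) = det(rI - S).
Expanding the 3×3 determinant: p(r) = r^3 + 5r^2 + 2r - 8.
Rational-root test: r = 1 gives p(1) = 0.
Factor out (r - 1): p(r) = (r - 1)·(r^2 + 6r + 8).
The quadratic factors as (r + 4)·(r + 2).
Eigenvalues: -4, -2, 1.

-4, -2, 1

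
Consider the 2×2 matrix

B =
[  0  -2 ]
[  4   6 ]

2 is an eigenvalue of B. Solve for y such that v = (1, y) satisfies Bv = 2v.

We need (B - 2I)v = 0.
B - 2I = [[-2, -2], [4, 4]].
Row 1: (-2)·1 + (-2)·y = 0
Row 2: (4)·1 + (4)·y = 0
Solving gives y = -1.
Check: B·(1, -1) = (2, -2) = 2·(1, -1).

-1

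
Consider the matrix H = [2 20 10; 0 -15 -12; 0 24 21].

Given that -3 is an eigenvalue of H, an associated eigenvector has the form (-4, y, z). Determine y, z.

2, -2

We need (H + 3I)v = 0.
H + 3I = [[5, 20, 10], [0, -12, -12], [0, 24, 24]].
Row 1: (5)·-4 + (20)·y + (10)·z = 0
Row 2: (0)·-4 + (-12)·y + (-12)·z = 0
Row 3: (0)·-4 + (24)·y + (24)·z = 0
Solving gives y = 2, z = -2.
Check: H·(-4, 2, -2) = (12, -6, 6) = -3·(-4, 2, -2).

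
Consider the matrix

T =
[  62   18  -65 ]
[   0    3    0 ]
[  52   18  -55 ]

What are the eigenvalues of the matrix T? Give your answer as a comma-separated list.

-3, 3, 10

Set up det(λI - T) = 0.
Expanding along the first row, p(λ) = λ^3 - 10λ^2 - 9λ + 90.
Since p(3) = 0, λ = 3 is a root.
Dividing by (λ - 3) leaves λ^2 - 7λ - 30.
The quadratic factors as (λ + 3)·(λ - 10).
Eigenvalues: -3, 3, 10.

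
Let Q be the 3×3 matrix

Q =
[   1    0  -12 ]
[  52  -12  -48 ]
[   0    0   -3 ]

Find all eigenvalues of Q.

Compute the characteristic polynomial p(r) = det(rI - Q).
Expanding along the first row, p(r) = r^3 + 14r^2 + 21r - 36.
Since p(-3) = 0, r = -3 is a root.
Factor out (r + 3): p(r) = (r + 3)·(r^2 + 11r - 12).
The quadratic factors as (r + 12)·(r - 1).
Eigenvalues: -12, -3, 1.

-12, -3, 1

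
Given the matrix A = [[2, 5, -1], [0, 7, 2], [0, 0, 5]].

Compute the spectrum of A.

2, 5, 7

A is upper triangular, so its eigenvalues are the diagonal entries.
Diagonal: 2, 7, 5.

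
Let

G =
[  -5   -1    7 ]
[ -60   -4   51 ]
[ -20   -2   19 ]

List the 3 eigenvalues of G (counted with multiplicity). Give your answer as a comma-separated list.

2, 3, 5

The characteristic polynomial is p(μ) = det(μI - G).
Cofactor expansion gives p(μ) = μ^3 - 10μ^2 + 31μ - 30.
Try μ = 2: p(2) = 0, so 2 is a root.
Dividing by (μ - 2) leaves μ^2 - 8μ + 15.
The quadratic factors as (μ - 3)·(μ - 5).
Eigenvalues: 2, 3, 5.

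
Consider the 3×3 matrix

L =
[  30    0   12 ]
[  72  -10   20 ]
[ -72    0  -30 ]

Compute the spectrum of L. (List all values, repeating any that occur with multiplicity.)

Set up det(μI - L) = 0.
Expanding along the first row, p(μ) = μ^3 + 10μ^2 - 36μ - 360.
Try μ = -10: p(-10) = 0, so -10 is a root.
Dividing by (μ + 10) leaves μ^2 - 36.
The quadratic factors as (μ + 6)·(μ - 6).
Eigenvalues: -10, -6, 6.

-10, -6, 6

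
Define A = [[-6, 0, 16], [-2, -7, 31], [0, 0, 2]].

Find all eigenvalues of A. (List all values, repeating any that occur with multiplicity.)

-7, -6, 2

The characteristic polynomial is p(μ) = det(μI - A).
Expanding along the first row, p(μ) = μ^3 + 11μ^2 + 16μ - 84.
Since p(-6) = 0, μ = -6 is a root.
Factor out (μ + 6): p(μ) = (μ + 6)·(μ^2 + 5μ - 14).
The quadratic factors as (μ + 7)·(μ - 2).
Eigenvalues: -7, -6, 2.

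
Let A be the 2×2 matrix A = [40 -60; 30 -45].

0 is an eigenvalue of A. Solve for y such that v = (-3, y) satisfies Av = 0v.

We need (A)v = 0.
A = [[40, -60], [30, -45]].
Row 1: (40)·-3 + (-60)·y = 0
Row 2: (30)·-3 + (-45)·y = 0
Solving gives y = -2.
Check: A·(-3, -2) = (0, 0) = 0·(-3, -2).

-2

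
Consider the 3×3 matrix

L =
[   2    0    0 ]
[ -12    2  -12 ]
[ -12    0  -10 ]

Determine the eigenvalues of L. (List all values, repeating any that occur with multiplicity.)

-10, 2, 2

Set up det(λI - L) = 0.
Expanding along the first row, p(λ) = λ^3 + 6λ^2 - 36λ + 40.
Since p(-10) = 0, λ = -10 is a root.
Dividing by (λ + 10) leaves λ^2 - 4λ + 4.
The quadratic factor is (λ - 2)^2.
Eigenvalues: -10, 2, 2.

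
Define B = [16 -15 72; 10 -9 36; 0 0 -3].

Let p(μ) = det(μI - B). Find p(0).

p(0) = det(0·I − B) = det(−B) = (−1)^3·det(B).
det(B) = -18, so p(0) = 18.

18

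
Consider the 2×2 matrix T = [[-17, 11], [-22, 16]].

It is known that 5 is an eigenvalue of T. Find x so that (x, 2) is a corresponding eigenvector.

1

We need (T - 5I)v = 0.
T - 5I = [[-22, 11], [-22, 11]].
Row 1: (-22)·x + (11)·2 = 0
Row 2: (-22)·x + (11)·2 = 0
Solving gives x = 1.
Check: T·(1, 2) = (5, 10) = 5·(1, 2).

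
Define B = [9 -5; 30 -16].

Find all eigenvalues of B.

det(B - rI) = (9 - r)(-16 - r) - (-5)·(30) = r^2 + 7r + 6.
This factors as (r + 6)·(r + 1) = 0.
Eigenvalues: -6, -1.

-6, -1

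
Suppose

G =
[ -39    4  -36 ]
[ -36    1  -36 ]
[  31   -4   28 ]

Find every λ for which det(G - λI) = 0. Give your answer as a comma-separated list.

Set up det(rI - G) = 0.
Expanding along the first row, p(r) = r^3 + 10r^2 + 13r - 24.
Since p(-3) = 0, r = -3 is a root.
Factor out (r + 3): p(r) = (r + 3)·(r^2 + 7r - 8).
The quadratic factors as (r + 8)·(r - 1).
Eigenvalues: -8, -3, 1.

-8, -3, 1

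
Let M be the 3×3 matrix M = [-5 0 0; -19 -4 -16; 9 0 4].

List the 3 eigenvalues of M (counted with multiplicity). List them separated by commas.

Set up det(λI - M) = 0.
Cofactor expansion gives p(λ) = λ^3 + 5λ^2 - 16λ - 80.
Rational-root test: λ = -4 gives p(-4) = 0.
Dividing by (λ + 4) leaves λ^2 + λ - 20.
The quadratic factors as (λ + 5)·(λ - 4).
Eigenvalues: -5, -4, 4.

-5, -4, 4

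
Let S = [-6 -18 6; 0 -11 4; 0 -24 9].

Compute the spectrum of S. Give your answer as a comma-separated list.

-6, -3, 1

Compute the characteristic polynomial p(λ) = det(λI - S).
Cofactor expansion gives p(λ) = λ^3 + 8λ^2 + 9λ - 18.
Try λ = 1: p(1) = 0, so 1 is a root.
Dividing by (λ - 1) leaves λ^2 + 9λ + 18.
The quadratic factors as (λ + 6)·(λ + 3).
Eigenvalues: -6, -3, 1.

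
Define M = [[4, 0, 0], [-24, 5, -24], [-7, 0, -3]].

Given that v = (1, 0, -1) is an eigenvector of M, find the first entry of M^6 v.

4096

First find the eigenvalue: Mv = (4, 0, -4) = 4·(1, 0, -1), so λ = 4.
Then M^6 v = λ^6·v = 4^6·(1, 0, -1) = 4096·(1, 0, -1) = (4096, 0, -4096).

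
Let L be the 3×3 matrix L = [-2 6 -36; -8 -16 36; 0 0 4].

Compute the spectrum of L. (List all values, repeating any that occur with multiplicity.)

Compute the characteristic polynomial p(t) = det(tI - L).
Cofactor expansion gives p(t) = t^3 + 14t^2 + 8t - 320.
Try t = 4: p(4) = 0, so 4 is a root.
Factor out (t - 4): p(t) = (t - 4)·(t^2 + 18t + 80).
The quadratic factors as (t + 10)·(t + 8).
Eigenvalues: -10, -8, 4.

-10, -8, 4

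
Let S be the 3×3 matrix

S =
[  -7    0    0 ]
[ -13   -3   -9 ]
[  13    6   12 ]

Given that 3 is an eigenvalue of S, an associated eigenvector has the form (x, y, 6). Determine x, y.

0, -9

We need (S - 3I)v = 0.
S - 3I = [[-10, 0, 0], [-13, -6, -9], [13, 6, 9]].
Row 1: (-10)·x + (0)·y + (0)·6 = 0
Row 2: (-13)·x + (-6)·y + (-9)·6 = 0
Row 3: (13)·x + (6)·y + (9)·6 = 0
Solving gives x = 0, y = -9.
Check: S·(0, -9, 6) = (0, -27, 18) = 3·(0, -9, 6).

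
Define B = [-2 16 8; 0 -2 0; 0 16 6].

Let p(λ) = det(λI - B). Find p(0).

-24

p(0) = det(0·I − B) = det(−B) = (−1)^3·det(B).
det(B) = 24, so p(0) = -24.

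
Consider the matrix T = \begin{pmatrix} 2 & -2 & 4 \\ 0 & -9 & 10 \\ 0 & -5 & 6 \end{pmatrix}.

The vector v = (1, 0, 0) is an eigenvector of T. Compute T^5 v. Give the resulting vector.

(32, 0, 0)

First find the eigenvalue: Tv = (2, 0, 0) = 2·(1, 0, 0), so λ = 2.
Then T^5 v = λ^5·v = 2^5·(1, 0, 0) = 32·(1, 0, 0) = (32, 0, 0).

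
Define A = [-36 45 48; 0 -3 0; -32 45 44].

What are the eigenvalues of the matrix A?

Compute the characteristic polynomial p(μ) = det(μI - A).
Expanding the 3×3 determinant: p(μ) = μ^3 - 5μ^2 - 72μ - 144.
Try μ = -4: p(-4) = 0, so -4 is a root.
Dividing by (μ + 4) leaves μ^2 - 9μ - 36.
The quadratic factors as (μ + 3)·(μ - 12).
Eigenvalues: -4, -3, 12.

-4, -3, 12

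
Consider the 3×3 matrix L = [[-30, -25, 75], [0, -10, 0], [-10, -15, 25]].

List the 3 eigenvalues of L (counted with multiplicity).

-10, -5, 0

Compute the characteristic polynomial p(s) = det(sI - L).
Expanding the 3×3 determinant: p(s) = s^3 + 15s^2 + 50s.
Since p(0) = 0, s = 0 is a root.
Dividing by s leaves s^2 + 15s + 50.
The quadratic factors as (s + 10)·(s + 5).
Eigenvalues: -10, -5, 0.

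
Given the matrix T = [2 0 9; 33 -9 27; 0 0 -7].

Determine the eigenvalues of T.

The characteristic polynomial is p(λ) = det(λI - T).
Expanding along the first row, p(λ) = λ^3 + 14λ^2 + 31λ - 126.
Try λ = 2: p(2) = 0, so 2 is a root.
Dividing by (λ - 2) leaves λ^2 + 16λ + 63.
The quadratic factors as (λ + 9)·(λ + 7).
Eigenvalues: -9, -7, 2.

-9, -7, 2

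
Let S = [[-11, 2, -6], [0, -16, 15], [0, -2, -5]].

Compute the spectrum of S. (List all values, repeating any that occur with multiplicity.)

-11, -11, -10

Set up det(tI - S) = 0.
Expanding the 3×3 determinant: p(t) = t^3 + 32t^2 + 341t + 1210.
Rational-root test: t = -10 gives p(-10) = 0.
Dividing by (t + 10) leaves t^2 + 22t + 121.
The quadratic factor is (t + 11)^2.
Eigenvalues: -11, -11, -10.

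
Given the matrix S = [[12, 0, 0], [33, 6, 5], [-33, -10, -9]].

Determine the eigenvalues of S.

Set up det(lambda·I - S) = 0.
Expanding the 3×3 determinant: p(lambda) = lambda^3 - 9·lambda^2 - 40·lambda + 48.
Try lambda = -4: p(-4) = 0, so -4 is a root.
Dividing by (lambda + 4) leaves lambda^2 - 13·lambda + 12.
The quadratic factors as (lambda - 1)·(lambda - 12).
Eigenvalues: -4, 1, 12.

-4, 1, 12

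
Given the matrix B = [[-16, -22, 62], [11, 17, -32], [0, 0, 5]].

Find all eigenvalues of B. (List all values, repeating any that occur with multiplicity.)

-5, 5, 6

The characteristic polynomial is p(r) = det(rI - B).
Expanding the 3×3 determinant: p(r) = r^3 - 6r^2 - 25r + 150.
Rational-root test: r = -5 gives p(-5) = 0.
Factor out (r + 5): p(r) = (r + 5)·(r^2 - 11r + 30).
The quadratic factors as (r - 5)·(r - 6).
Eigenvalues: -5, 5, 6.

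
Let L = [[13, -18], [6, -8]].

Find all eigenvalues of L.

1, 4

det(L - rI) = (13 - r)(-8 - r) - (-18)·(6) = r^2 - 5r + 4.
This factors as (r - 1)·(r - 4) = 0.
Eigenvalues: 1, 4.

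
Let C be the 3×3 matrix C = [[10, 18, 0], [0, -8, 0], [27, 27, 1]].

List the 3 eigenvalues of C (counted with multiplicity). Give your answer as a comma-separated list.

Set up det(λI - C) = 0.
Expanding along the first row, p(λ) = λ^3 - 3λ^2 - 78λ + 80.
Since p(1) = 0, λ = 1 is a root.
Factor out (λ - 1): p(λ) = (λ - 1)·(λ^2 - 2λ - 80).
The quadratic factors as (λ + 8)·(λ - 10).
Eigenvalues: -8, 1, 10.

-8, 1, 10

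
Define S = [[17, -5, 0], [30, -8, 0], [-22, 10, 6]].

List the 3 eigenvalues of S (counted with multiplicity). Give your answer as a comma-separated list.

2, 6, 7

The characteristic polynomial is p(t) = det(tI - S).
Expanding the 3×3 determinant: p(t) = t^3 - 15t^2 + 68t - 84.
Rational-root test: t = 2 gives p(2) = 0.
Factor out (t - 2): p(t) = (t - 2)·(t^2 - 13t + 42).
The quadratic factors as (t - 6)·(t - 7).
Eigenvalues: 2, 6, 7.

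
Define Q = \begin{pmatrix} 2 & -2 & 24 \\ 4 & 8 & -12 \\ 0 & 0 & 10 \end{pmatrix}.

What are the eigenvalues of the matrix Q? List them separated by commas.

4, 6, 10

Compute the characteristic polynomial p(s) = det(sI - Q).
Expanding along the first row, p(s) = s^3 - 20s^2 + 124s - 240.
Rational-root test: s = 6 gives p(6) = 0.
Factor out (s - 6): p(s) = (s - 6)·(s^2 - 14s + 40).
The quadratic factors as (s - 4)·(s - 10).
Eigenvalues: 4, 6, 10.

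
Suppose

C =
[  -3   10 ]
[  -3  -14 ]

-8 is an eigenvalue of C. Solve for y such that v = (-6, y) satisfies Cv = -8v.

We need (C + 8I)v = 0.
C + 8I = [[5, 10], [-3, -6]].
Row 1: (5)·-6 + (10)·y = 0
Row 2: (-3)·-6 + (-6)·y = 0
Solving gives y = 3.
Check: C·(-6, 3) = (48, -24) = -8·(-6, 3).

3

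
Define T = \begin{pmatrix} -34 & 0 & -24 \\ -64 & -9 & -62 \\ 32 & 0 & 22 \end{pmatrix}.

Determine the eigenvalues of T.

Compute the characteristic polynomial p(μ) = det(μI - T).
Expanding along the first row, p(μ) = μ^3 + 21μ^2 + 128μ + 180.
Rational-root test: μ = -10 gives p(-10) = 0.
Factor out (μ + 10): p(μ) = (μ + 10)·(μ^2 + 11μ + 18).
The quadratic factors as (μ + 9)·(μ + 2).
Eigenvalues: -10, -9, -2.

-10, -9, -2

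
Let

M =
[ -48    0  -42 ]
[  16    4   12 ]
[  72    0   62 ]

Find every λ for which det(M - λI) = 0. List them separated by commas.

4, 6, 8

Compute the characteristic polynomial p(t) = det(tI - M).
Cofactor expansion gives p(t) = t^3 - 18t^2 + 104t - 192.
Rational-root test: t = 4 gives p(4) = 0.
Factor out (t - 4): p(t) = (t - 4)·(t^2 - 14t + 48).
The quadratic factors as (t - 6)·(t - 8).
Eigenvalues: 4, 6, 8.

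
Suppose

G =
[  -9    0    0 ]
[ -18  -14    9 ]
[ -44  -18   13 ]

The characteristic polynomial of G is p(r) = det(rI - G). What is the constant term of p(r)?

p(r) = r^3 + 10r^2 - 11r - 180.
The constant term is -180.

-180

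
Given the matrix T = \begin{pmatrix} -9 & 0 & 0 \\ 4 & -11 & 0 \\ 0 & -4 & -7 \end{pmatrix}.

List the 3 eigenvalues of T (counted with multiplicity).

-11, -9, -7

T is lower triangular, so its eigenvalues are the diagonal entries.
Diagonal: -9, -11, -7.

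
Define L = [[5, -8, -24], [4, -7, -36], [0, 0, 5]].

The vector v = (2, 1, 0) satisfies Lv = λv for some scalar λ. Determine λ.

1

Compute Lv: L·(2, 1, 0) = (2, 1, 0).
Since Lv = λv, compare component 1: 2 = λ·2, so λ = 1.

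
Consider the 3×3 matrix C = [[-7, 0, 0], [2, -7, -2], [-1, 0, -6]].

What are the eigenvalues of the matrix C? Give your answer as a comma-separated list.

-7, -7, -6

Compute the characteristic polynomial p(lambda) = det(lambda·I - C).
Expanding the 3×3 determinant: p(lambda) = lambda^3 + 20·lambda^2 + 133·lambda + 294.
Try lambda = -7: p(-7) = 0, so -7 is a root.
Dividing by (lambda + 7) leaves lambda^2 + 13·lambda + 42.
The quadratic factors as (lambda + 7)·(lambda + 6).
Eigenvalues: -7, -7, -6.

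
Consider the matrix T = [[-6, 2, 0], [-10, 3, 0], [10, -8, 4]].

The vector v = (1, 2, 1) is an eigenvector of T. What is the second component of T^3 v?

-16

First find the eigenvalue: Tv = (-2, -4, -2) = -2·(1, 2, 1), so λ = -2.
Then T^3 v = λ^3·v = (-2)^3·(1, 2, 1) = -8·(1, 2, 1) = (-8, -16, -8).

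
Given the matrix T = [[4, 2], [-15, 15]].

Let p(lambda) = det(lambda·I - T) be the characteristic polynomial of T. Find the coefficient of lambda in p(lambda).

The coefficient of lambda of det(lambda·I - T) is −trace(T).
trace(T) = (4) + (15) = 19, so the coefficient is -19.

-19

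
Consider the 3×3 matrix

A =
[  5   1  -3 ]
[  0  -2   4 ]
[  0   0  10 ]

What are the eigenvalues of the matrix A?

-2, 5, 10

A is upper triangular, so its eigenvalues are the diagonal entries.
Diagonal: 5, -2, 10.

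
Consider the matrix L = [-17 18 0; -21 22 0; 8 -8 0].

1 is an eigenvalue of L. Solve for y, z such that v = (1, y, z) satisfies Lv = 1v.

1, 0

We need (L - 1I)v = 0.
L - 1I = [[-18, 18, 0], [-21, 21, 0], [8, -8, -1]].
Row 1: (-18)·1 + (18)·y + (0)·z = 0
Row 2: (-21)·1 + (21)·y + (0)·z = 0
Row 3: (8)·1 + (-8)·y + (-1)·z = 0
Solving gives y = 1, z = 0.
Check: L·(1, 1, 0) = (1, 1, 0) = 1·(1, 1, 0).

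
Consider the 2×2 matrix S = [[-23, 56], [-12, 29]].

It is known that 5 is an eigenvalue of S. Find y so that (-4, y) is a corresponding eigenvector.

We need (S - 5I)v = 0.
S - 5I = [[-28, 56], [-12, 24]].
Row 1: (-28)·-4 + (56)·y = 0
Row 2: (-12)·-4 + (24)·y = 0
Solving gives y = -2.
Check: S·(-4, -2) = (-20, -10) = 5·(-4, -2).

-2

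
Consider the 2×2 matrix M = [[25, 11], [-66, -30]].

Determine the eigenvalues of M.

det(M - λI) = (25 - λ)(-30 - λ) - (11)·(-66) = λ^2 + 5λ - 24.
This factors as (λ + 8)·(λ - 3) = 0.
Eigenvalues: -8, 3.

-8, 3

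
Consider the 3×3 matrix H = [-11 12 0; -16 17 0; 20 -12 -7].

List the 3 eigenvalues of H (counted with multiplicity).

-7, 1, 5

Compute the characteristic polynomial p(lambda) = det(lambda·I - H).
Expanding along the first row, p(lambda) = lambda^3 + lambda^2 - 37·lambda + 35.
Try lambda = -7: p(-7) = 0, so -7 is a root.
Dividing by (lambda + 7) leaves lambda^2 - 6·lambda + 5.
The quadratic factors as (lambda - 1)·(lambda - 5).
Eigenvalues: -7, 1, 5.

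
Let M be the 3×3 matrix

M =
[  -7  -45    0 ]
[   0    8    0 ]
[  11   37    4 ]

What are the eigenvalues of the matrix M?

-7, 4, 8

Set up det(lambda·I - M) = 0.
Expanding the 3×3 determinant: p(lambda) = lambda^3 - 5·lambda^2 - 52·lambda + 224.
Since p(4) = 0, lambda = 4 is a root.
Factor out (lambda - 4): p(lambda) = (lambda - 4)·(lambda^2 - lambda - 56).
The quadratic factors as (lambda + 7)·(lambda - 8).
Eigenvalues: -7, 4, 8.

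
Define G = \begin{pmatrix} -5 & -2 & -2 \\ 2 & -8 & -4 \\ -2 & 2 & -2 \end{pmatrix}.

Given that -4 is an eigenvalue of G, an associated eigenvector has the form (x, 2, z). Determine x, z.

We need (G + 4I)v = 0.
G + 4I = [[-1, -2, -2], [2, -4, -4], [-2, 2, 2]].
Row 1: (-1)·x + (-2)·2 + (-2)·z = 0
Row 2: (2)·x + (-4)·2 + (-4)·z = 0
Row 3: (-2)·x + (2)·2 + (2)·z = 0
Solving gives x = 0, z = -2.
Check: G·(0, 2, -2) = (0, -8, 8) = -4·(0, 2, -2).

0, -2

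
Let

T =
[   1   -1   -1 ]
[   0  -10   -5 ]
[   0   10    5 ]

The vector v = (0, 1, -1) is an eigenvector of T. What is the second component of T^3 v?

First find the eigenvalue: Tv = (0, -5, 5) = -5·(0, 1, -1), so λ = -5.
Then T^3 v = λ^3·v = (-5)^3·(0, 1, -1) = -125·(0, 1, -1) = (0, -125, 125).

-125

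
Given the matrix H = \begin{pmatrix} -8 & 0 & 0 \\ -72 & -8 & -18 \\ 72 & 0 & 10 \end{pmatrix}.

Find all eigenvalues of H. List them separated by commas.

-8, -8, 10

Compute the characteristic polynomial p(r) = det(rI - H).
Cofactor expansion gives p(r) = r^3 + 6r^2 - 96r - 640.
Try r = 10: p(10) = 0, so 10 is a root.
Factor out (r - 10): p(r) = (r - 10)·(r^2 + 16r + 64).
The quadratic factor is (r + 8)^2.
Eigenvalues: -8, -8, 10.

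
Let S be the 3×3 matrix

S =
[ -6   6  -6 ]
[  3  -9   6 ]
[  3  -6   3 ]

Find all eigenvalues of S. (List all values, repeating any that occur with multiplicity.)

Set up det(lambda·I - S) = 0.
Expanding the 3×3 determinant: p(lambda) = lambda^3 + 12·lambda^2 + 45·lambda + 54.
Since p(-3) = 0, lambda = -3 is a root.
Dividing by (lambda + 3) leaves lambda^2 + 9·lambda + 18.
The quadratic factors as (lambda + 6)·(lambda + 3).
Eigenvalues: -6, -3, -3.

-6, -3, -3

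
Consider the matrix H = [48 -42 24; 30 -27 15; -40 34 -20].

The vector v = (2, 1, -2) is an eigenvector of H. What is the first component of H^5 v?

First find the eigenvalue: Hv = (6, 3, -6) = 3·(2, 1, -2), so λ = 3.
Then H^5 v = λ^5·v = 3^5·(2, 1, -2) = 243·(2, 1, -2) = (486, 243, -486).

486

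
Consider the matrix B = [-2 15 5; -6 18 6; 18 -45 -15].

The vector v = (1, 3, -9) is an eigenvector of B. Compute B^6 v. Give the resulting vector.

(64, 192, -576)

First find the eigenvalue: Bv = (-2, -6, 18) = -2·(1, 3, -9), so λ = -2.
Then B^6 v = λ^6·v = (-2)^6·(1, 3, -9) = 64·(1, 3, -9) = (64, 192, -576).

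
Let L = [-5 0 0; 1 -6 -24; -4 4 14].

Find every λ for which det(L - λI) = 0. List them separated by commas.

-5, 2, 6

The characteristic polynomial is p(t) = det(tI - L).
Expanding the 3×3 determinant: p(t) = t^3 - 3t^2 - 28t + 60.
Rational-root test: t = 2 gives p(2) = 0.
Factor out (t - 2): p(t) = (t - 2)·(t^2 - t - 30).
The quadratic factors as (t + 5)·(t - 6).
Eigenvalues: -5, 2, 6.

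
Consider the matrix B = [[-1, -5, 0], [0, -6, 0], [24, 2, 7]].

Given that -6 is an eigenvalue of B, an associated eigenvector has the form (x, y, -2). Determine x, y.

1, 1

We need (B + 6I)v = 0.
B + 6I = [[5, -5, 0], [0, 0, 0], [24, 2, 13]].
Row 1: (5)·x + (-5)·y + (0)·-2 = 0
Row 2: (0)·x + (0)·y + (0)·-2 = 0
Row 3: (24)·x + (2)·y + (13)·-2 = 0
Solving gives x = 1, y = 1.
Check: B·(1, 1, -2) = (-6, -6, 12) = -6·(1, 1, -2).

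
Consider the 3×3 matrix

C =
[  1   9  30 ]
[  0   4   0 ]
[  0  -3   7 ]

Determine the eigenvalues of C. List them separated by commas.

Compute the characteristic polynomial p(μ) = det(μI - C).
Expanding along the first row, p(μ) = μ^3 - 12μ^2 + 39μ - 28.
Rational-root test: μ = 4 gives p(4) = 0.
Dividing by (μ - 4) leaves μ^2 - 8μ + 7.
The quadratic factors as (μ - 1)·(μ - 7).
Eigenvalues: 1, 4, 7.

1, 4, 7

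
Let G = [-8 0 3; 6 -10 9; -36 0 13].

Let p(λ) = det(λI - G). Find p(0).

40

p(0) = det(0·I − G) = det(−G) = (−1)^3·det(G).
det(G) = -40, so p(0) = 40.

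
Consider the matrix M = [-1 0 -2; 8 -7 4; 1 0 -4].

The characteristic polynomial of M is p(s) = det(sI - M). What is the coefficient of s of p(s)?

p(s) = s^3 + 12s^2 + 41s + 42.
The coefficient of s is 41.

41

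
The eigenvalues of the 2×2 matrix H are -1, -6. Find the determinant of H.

6

det(H) is the product of the eigenvalues: (-1) · (-6) = 6.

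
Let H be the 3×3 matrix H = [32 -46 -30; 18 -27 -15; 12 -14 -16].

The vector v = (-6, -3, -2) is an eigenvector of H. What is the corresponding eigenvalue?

Compute Hv: H·(-6, -3, -2) = (6, 3, 2).
Since Hv = λv, compare component 1: 6 = λ·-6, so λ = -1.

-1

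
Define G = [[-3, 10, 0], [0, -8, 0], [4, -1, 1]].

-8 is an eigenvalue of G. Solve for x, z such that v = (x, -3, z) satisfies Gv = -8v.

6, -3

We need (G + 8I)v = 0.
G + 8I = [[5, 10, 0], [0, 0, 0], [4, -1, 9]].
Row 1: (5)·x + (10)·-3 + (0)·z = 0
Row 2: (0)·x + (0)·-3 + (0)·z = 0
Row 3: (4)·x + (-1)·-3 + (9)·z = 0
Solving gives x = 6, z = -3.
Check: G·(6, -3, -3) = (-48, 24, 24) = -8·(6, -3, -3).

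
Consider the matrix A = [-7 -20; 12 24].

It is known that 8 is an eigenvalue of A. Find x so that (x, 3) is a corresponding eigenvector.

We need (A - 8I)v = 0.
A - 8I = [[-15, -20], [12, 16]].
Row 1: (-15)·x + (-20)·3 = 0
Row 2: (12)·x + (16)·3 = 0
Solving gives x = -4.
Check: A·(-4, 3) = (-32, 24) = 8·(-4, 3).

-4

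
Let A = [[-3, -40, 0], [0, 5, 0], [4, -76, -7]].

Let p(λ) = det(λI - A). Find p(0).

p(0) = det(0·I − A) = det(−A) = (−1)^3·det(A).
det(A) = 105, so p(0) = -105.

-105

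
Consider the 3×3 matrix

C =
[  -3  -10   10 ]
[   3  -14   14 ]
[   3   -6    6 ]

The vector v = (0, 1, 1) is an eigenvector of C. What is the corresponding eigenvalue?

0

Compute Cv: C·(0, 1, 1) = (0, 0, 0).
Since Cv = λv, compare component 2: 0 = λ·1, so λ = 0.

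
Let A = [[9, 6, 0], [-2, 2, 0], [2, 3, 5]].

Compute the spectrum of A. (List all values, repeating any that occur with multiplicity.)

5, 5, 6

The characteristic polynomial is p(λ) = det(λI - A).
Cofactor expansion gives p(λ) = λ^3 - 16λ^2 + 85λ - 150.
Since p(5) = 0, λ = 5 is a root.
Factor out (λ - 5): p(λ) = (λ - 5)·(λ^2 - 11λ + 30).
The quadratic factors as (λ - 5)·(λ - 6).
Eigenvalues: 5, 5, 6.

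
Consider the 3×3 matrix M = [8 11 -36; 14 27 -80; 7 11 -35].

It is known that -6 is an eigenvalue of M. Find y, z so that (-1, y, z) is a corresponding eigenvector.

We need (M + 6I)v = 0.
M + 6I = [[14, 11, -36], [14, 33, -80], [7, 11, -29]].
Row 1: (14)·-1 + (11)·y + (-36)·z = 0
Row 2: (14)·-1 + (33)·y + (-80)·z = 0
Row 3: (7)·-1 + (11)·y + (-29)·z = 0
Solving gives y = -2, z = -1.
Check: M·(-1, -2, -1) = (6, 12, 6) = -6·(-1, -2, -1).

-2, -1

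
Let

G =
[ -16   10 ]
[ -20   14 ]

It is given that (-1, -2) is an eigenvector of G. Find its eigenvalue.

Compute Gv: G·(-1, -2) = (-4, -8).
Since Gv = λv, compare component 1: -4 = λ·-1, so λ = 4.

4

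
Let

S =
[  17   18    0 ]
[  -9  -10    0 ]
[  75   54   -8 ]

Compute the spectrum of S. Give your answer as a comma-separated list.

Compute the characteristic polynomial p(t) = det(tI - S).
Expanding the 3×3 determinant: p(t) = t^3 + t^2 - 64t - 64.
Try t = 8: p(8) = 0, so 8 is a root.
Factor out (t - 8): p(t) = (t - 8)·(t^2 + 9t + 8).
The quadratic factors as (t + 8)·(t + 1).
Eigenvalues: -8, -1, 8.

-8, -1, 8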